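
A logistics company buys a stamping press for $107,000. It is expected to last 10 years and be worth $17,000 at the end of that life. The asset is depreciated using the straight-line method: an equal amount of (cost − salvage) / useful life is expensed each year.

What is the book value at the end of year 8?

Depreciable base = $107,000 − $17,000 = $90,000.
Annual expense = $90,000 / 10 = $9,000.
End of year 1: book value $98,000.
End of year 2: book value $89,000.
End of year 3: book value $80,000.
End of year 4: book value $71,000.
End of year 5: book value $62,000.
End of year 6: book value $53,000.
End of year 7: book value $44,000.
End of year 8: book value $35,000.

$35,000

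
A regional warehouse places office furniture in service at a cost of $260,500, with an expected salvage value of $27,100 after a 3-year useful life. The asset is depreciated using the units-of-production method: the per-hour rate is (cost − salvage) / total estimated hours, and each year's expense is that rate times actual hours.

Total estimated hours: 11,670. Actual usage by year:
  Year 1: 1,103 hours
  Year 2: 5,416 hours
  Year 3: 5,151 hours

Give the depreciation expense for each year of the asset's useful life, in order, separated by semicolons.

$22,060; $108,320; $103,020

Depreciable base = $260,500 − $27,100 = $233,400.
Rate = $233,400 / 11,670 hours = $20 per hour.
Year 1: 1,103 × $20 = $22,060. Book value $238,440.
Year 2: 5,416 × $20 = $108,320. Book value $130,120.
Year 3: 5,151 × $20 = $103,020. Book value $27,100.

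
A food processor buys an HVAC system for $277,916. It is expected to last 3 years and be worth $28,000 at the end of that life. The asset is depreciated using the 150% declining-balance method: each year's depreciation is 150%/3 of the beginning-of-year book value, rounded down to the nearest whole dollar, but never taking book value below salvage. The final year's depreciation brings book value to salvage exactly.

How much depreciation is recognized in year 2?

Depreciable base = $277,916 − $28,000 = $249,916.
Year 1: ⌊$277,916 × 150%/3⌋ = $138,958. Book value $138,958.
Year 2: ⌊$138,958 × 150%/3⌋ = $69,479. Book value $69,479.

$69,479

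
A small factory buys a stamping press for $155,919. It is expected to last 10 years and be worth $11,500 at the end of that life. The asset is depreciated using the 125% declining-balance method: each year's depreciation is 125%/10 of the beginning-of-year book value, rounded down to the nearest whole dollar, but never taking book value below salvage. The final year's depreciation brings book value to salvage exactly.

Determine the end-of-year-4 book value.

$91,399

Depreciable base = $155,919 − $11,500 = $144,419.
Year 1: ⌊$155,919 × 125%/10⌋ = $19,489. Book value $136,430.
Year 2: ⌊$136,430 × 125%/10⌋ = $17,053. Book value $119,377.
Year 3: ⌊$119,377 × 125%/10⌋ = $14,922. Book value $104,455.
Year 4: ⌊$104,455 × 125%/10⌋ = $13,056. Book value $91,399.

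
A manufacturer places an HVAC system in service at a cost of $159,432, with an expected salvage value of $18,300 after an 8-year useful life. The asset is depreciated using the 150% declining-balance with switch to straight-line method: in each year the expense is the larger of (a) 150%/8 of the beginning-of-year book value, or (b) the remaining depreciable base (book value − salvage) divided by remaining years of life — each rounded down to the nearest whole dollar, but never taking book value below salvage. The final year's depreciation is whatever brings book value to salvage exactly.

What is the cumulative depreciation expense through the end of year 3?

$73,915

Depreciable base = $159,432 − $18,300 = $141,132.
Year 1: DB = ⌊$159,432 × 150%/8⌋ = $29,893; SL = ⌊$141,132/8⌋ = $17,641 → take DB $29,893. Book value $129,539.
Year 2: DB = ⌊$129,539 × 150%/8⌋ = $24,288; SL = ⌊$111,239/7⌋ = $15,891 → take DB $24,288. Book value $105,251.
Year 3: DB = ⌊$105,251 × 150%/8⌋ = $19,734; SL = ⌊$86,951/6⌋ = $14,491 → take DB $19,734. Book value $85,517.
Accumulated through year 3 = $159,432 − $85,517 = $73,915.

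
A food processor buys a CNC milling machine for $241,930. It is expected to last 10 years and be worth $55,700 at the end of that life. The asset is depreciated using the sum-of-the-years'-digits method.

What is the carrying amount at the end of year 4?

Depreciable base = $241,930 − $55,700 = $186,230.
Sum of the years' digits = 10+9+8+7+6+5+4+3+2+1 = 55.
Year 1: $186,230 × 10/55 = $33,860. Book value $208,070.
Year 2: $186,230 × 9/55 = $30,474. Book value $177,596.
Year 3: $186,230 × 8/55 = $27,088. Book value $150,508.
Year 4: $186,230 × 7/55 = $23,702. Book value $126,806.

$126,806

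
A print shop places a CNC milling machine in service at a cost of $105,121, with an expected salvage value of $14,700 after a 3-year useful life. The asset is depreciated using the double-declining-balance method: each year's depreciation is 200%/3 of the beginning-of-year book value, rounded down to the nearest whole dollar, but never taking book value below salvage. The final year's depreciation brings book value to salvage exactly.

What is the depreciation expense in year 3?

Depreciable base = $105,121 − $14,700 = $90,421.
Year 1: ⌊$105,121 × 200%/3⌋ = $70,080. Book value $35,041.
Year 2: ⌊$35,041 × 200%/3⌋ = $23,360, capped at $20,341. Book value $14,700.
Year 3 (final): $14,700 − $14,700 = $0. Book value $14,700.

$0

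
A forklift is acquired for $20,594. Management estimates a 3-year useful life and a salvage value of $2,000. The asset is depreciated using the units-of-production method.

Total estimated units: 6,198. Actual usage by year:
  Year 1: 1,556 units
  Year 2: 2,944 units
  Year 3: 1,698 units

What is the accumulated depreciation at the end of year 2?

Depreciable base = $20,594 − $2,000 = $18,594.
Rate = $18,594 / 6,198 units = $3 per unit.
Year 1: 1,556 × $3 = $4,668. Book value $15,926.
Year 2: 2,944 × $3 = $8,832. Book value $7,094.
Accumulated through year 2 = $20,594 − $7,094 = $13,500.

$13,500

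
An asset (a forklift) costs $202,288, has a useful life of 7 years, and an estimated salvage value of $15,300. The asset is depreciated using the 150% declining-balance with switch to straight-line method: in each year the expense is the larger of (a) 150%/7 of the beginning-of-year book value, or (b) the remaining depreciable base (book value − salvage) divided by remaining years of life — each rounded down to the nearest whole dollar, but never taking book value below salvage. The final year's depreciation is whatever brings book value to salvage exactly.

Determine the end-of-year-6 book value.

Depreciable base = $202,288 − $15,300 = $186,988.
Year 1: DB = ⌊$202,288 × 150%/7⌋ = $43,347; SL = ⌊$186,988/7⌋ = $26,712 → take DB $43,347. Book value $158,941.
Year 2: DB = ⌊$158,941 × 150%/7⌋ = $34,058; SL = ⌊$143,641/6⌋ = $23,940 → take DB $34,058. Book value $124,883.
Year 3: DB = ⌊$124,883 × 150%/7⌋ = $26,760; SL = ⌊$109,583/5⌋ = $21,916 → take DB $26,760. Book value $98,123.
Year 4: DB = ⌊$98,123 × 150%/7⌋ = $21,026; SL = ⌊$82,823/4⌋ = $20,705 → take DB $21,026. Book value $77,097.
Year 5: DB = ⌊$77,097 × 150%/7⌋ = $16,520; SL = ⌊$61,797/3⌋ = $20,599 → take SL $20,599. Book value $56,498.
Year 6: DB = ⌊$56,498 × 150%/7⌋ = $12,106; SL = ⌊$41,198/2⌋ = $20,599 → take SL $20,599. Book value $35,899.

$35,899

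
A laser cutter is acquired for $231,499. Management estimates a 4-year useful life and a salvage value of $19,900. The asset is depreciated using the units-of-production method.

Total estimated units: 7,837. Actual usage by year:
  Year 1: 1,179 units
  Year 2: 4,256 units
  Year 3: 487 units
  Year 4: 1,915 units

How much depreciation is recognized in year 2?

Depreciable base = $231,499 − $19,900 = $211,599.
Rate = $211,599 / 7,837 units = $27 per unit.
Year 1: 1,179 × $27 = $31,833. Book value $199,666.
Year 2: 4,256 × $27 = $114,912. Book value $84,754.

$114,912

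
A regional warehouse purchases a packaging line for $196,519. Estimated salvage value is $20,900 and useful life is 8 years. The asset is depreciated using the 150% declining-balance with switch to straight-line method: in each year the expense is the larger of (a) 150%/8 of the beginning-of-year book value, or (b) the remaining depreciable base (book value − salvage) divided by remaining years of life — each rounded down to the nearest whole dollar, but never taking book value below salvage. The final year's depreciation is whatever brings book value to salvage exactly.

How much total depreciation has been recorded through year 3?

$91,110

Depreciable base = $196,519 − $20,900 = $175,619.
Year 1: DB = ⌊$196,519 × 150%/8⌋ = $36,847; SL = ⌊$175,619/8⌋ = $21,952 → take DB $36,847. Book value $159,672.
Year 2: DB = ⌊$159,672 × 150%/8⌋ = $29,938; SL = ⌊$138,772/7⌋ = $19,824 → take DB $29,938. Book value $129,734.
Year 3: DB = ⌊$129,734 × 150%/8⌋ = $24,325; SL = ⌊$108,834/6⌋ = $18,139 → take DB $24,325. Book value $105,409.
Accumulated through year 3 = $196,519 − $105,409 = $91,110.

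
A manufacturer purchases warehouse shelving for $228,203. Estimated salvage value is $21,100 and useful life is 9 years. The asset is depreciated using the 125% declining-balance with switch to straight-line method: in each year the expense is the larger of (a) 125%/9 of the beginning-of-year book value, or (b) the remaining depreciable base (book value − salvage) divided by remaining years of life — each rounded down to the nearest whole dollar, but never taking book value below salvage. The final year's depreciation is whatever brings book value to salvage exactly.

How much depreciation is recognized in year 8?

Depreciable base = $228,203 − $21,100 = $207,103.
Year 1: DB = ⌊$228,203 × 125%/9⌋ = $31,694; SL = ⌊$207,103/9⌋ = $23,011 → take DB $31,694. Book value $196,509.
Year 2: DB = ⌊$196,509 × 125%/9⌋ = $27,292; SL = ⌊$175,409/8⌋ = $21,926 → take DB $27,292. Book value $169,217.
Year 3: DB = ⌊$169,217 × 125%/9⌋ = $23,502; SL = ⌊$148,117/7⌋ = $21,159 → take DB $23,502. Book value $145,715.
Year 4: DB = ⌊$145,715 × 125%/9⌋ = $20,238; SL = ⌊$124,615/6⌋ = $20,769 → take SL $20,769. Book value $124,946.
Year 5: DB = ⌊$124,946 × 125%/9⌋ = $17,353; SL = ⌊$103,846/5⌋ = $20,769 → take SL $20,769. Book value $104,177.
Year 6: DB = ⌊$104,177 × 125%/9⌋ = $14,469; SL = ⌊$83,077/4⌋ = $20,769 → take SL $20,769. Book value $83,408.
Year 7: DB = ⌊$83,408 × 125%/9⌋ = $11,584; SL = ⌊$62,308/3⌋ = $20,769 → take SL $20,769. Book value $62,639.
Year 8: DB = ⌊$62,639 × 125%/9⌋ = $8,699; SL = ⌊$41,539/2⌋ = $20,769 → take SL $20,769. Book value $41,870.

$20,769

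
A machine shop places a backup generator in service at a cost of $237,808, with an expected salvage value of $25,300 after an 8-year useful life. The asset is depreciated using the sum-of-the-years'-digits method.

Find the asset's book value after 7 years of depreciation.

$31,203

Depreciable base = $237,808 − $25,300 = $212,508.
Sum of the years' digits = 8+7+6+5+4+3+2+1 = 36.
Year 1: $212,508 × 8/36 = $47,224. Book value $190,584.
Year 2: $212,508 × 7/36 = $41,321. Book value $149,263.
Year 3: $212,508 × 6/36 = $35,418. Book value $113,845.
Year 4: $212,508 × 5/36 = $29,515. Book value $84,330.
Year 5: $212,508 × 4/36 = $23,612. Book value $60,718.
Year 6: $212,508 × 3/36 = $17,709. Book value $43,009.
Year 7: $212,508 × 2/36 = $11,806. Book value $31,203.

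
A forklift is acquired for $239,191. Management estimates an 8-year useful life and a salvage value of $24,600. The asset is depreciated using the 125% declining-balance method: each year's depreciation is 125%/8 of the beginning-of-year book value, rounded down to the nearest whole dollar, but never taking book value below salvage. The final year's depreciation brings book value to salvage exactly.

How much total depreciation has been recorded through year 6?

$152,886

Depreciable base = $239,191 − $24,600 = $214,591.
Year 1: ⌊$239,191 × 125%/8⌋ = $37,373. Book value $201,818.
Year 2: ⌊$201,818 × 125%/8⌋ = $31,534. Book value $170,284.
Year 3: ⌊$170,284 × 125%/8⌋ = $26,606. Book value $143,678.
Year 4: ⌊$143,678 × 125%/8⌋ = $22,449. Book value $121,229.
Year 5: ⌊$121,229 × 125%/8⌋ = $18,942. Book value $102,287.
Year 6: ⌊$102,287 × 125%/8⌋ = $15,982. Book value $86,305.
Accumulated through year 6 = $239,191 − $86,305 = $152,886.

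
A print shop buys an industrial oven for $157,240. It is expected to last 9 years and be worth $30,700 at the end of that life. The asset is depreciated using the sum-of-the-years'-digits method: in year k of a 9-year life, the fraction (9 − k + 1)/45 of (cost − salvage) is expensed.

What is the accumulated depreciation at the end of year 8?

$123,728

Depreciable base = $157,240 − $30,700 = $126,540.
Sum of the years' digits = 9+8+7+6+5+4+3+2+1 = 45.
Year 1: $126,540 × 9/45 = $25,308. Book value $131,932.
Year 2: $126,540 × 8/45 = $22,496. Book value $109,436.
Year 3: $126,540 × 7/45 = $19,684. Book value $89,752.
Year 4: $126,540 × 6/45 = $16,872. Book value $72,880.
Year 5: $126,540 × 5/45 = $14,060. Book value $58,820.
Year 6: $126,540 × 4/45 = $11,248. Book value $47,572.
Year 7: $126,540 × 3/45 = $8,436. Book value $39,136.
Year 8: $126,540 × 2/45 = $5,624. Book value $33,512.
Accumulated through year 8 = $157,240 − $33,512 = $123,728.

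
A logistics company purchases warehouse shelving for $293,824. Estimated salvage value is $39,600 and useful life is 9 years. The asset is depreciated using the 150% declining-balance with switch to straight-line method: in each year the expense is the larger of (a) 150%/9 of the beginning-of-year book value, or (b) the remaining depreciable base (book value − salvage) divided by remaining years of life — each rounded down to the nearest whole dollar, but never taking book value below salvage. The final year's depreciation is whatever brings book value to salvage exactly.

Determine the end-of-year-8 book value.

Depreciable base = $293,824 − $39,600 = $254,224.
Year 1: DB = ⌊$293,824 × 150%/9⌋ = $48,970; SL = ⌊$254,224/9⌋ = $28,247 → take DB $48,970. Book value $244,854.
Year 2: DB = ⌊$244,854 × 150%/9⌋ = $40,809; SL = ⌊$205,254/8⌋ = $25,656 → take DB $40,809. Book value $204,045.
Year 3: DB = ⌊$204,045 × 150%/9⌋ = $34,007; SL = ⌊$164,445/7⌋ = $23,492 → take DB $34,007. Book value $170,038.
Year 4: DB = ⌊$170,038 × 150%/9⌋ = $28,339; SL = ⌊$130,438/6⌋ = $21,739 → take DB $28,339. Book value $141,699.
Year 5: DB = ⌊$141,699 × 150%/9⌋ = $23,616; SL = ⌊$102,099/5⌋ = $20,419 → take DB $23,616. Book value $118,083.
Year 6: DB = ⌊$118,083 × 150%/9⌋ = $19,680; SL = ⌊$78,483/4⌋ = $19,620 → take DB $19,680. Book value $98,403.
Year 7: DB = ⌊$98,403 × 150%/9⌋ = $16,400; SL = ⌊$58,803/3⌋ = $19,601 → take SL $19,601. Book value $78,802.
Year 8: DB = ⌊$78,802 × 150%/9⌋ = $13,133; SL = ⌊$39,202/2⌋ = $19,601 → take SL $19,601. Book value $59,201.

$59,201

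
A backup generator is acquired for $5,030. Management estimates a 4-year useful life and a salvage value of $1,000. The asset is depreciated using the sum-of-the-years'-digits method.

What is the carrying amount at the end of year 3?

$1,403

Depreciable base = $5,030 − $1,000 = $4,030.
Sum of the years' digits = 4+3+2+1 = 10.
Year 1: $4,030 × 4/10 = $1,612. Book value $3,418.
Year 2: $4,030 × 3/10 = $1,209. Book value $2,209.
Year 3: $4,030 × 2/10 = $806. Book value $1,403.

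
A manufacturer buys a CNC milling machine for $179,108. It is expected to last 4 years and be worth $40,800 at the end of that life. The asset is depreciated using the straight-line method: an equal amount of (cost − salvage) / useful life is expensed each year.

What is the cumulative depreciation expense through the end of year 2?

$69,154

Depreciable base = $179,108 − $40,800 = $138,308.
Annual expense = $138,308 / 4 = $34,577.
End of year 1: book value $144,531.
End of year 2: book value $109,954.
Accumulated through year 2 = $179,108 − $109,954 = $69,154.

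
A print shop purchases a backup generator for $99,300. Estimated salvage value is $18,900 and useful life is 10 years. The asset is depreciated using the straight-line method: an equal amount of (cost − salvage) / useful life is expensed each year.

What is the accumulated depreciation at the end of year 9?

$72,360

Depreciable base = $99,300 − $18,900 = $80,400.
Annual expense = $80,400 / 10 = $8,040.
End of year 1: book value $91,260.
End of year 2: book value $83,220.
End of year 3: book value $75,180.
End of year 4: book value $67,140.
End of year 5: book value $59,100.
End of year 6: book value $51,060.
End of year 7: book value $43,020.
End of year 8: book value $34,980.
End of year 9: book value $26,940.
Accumulated through year 9 = $99,300 − $26,940 = $72,360.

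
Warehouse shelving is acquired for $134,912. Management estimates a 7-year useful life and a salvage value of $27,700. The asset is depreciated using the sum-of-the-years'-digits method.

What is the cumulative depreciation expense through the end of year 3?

$68,922

Depreciable base = $134,912 − $27,700 = $107,212.
Sum of the years' digits = 7+6+5+4+3+2+1 = 28.
Year 1: $107,212 × 7/28 = $26,803. Book value $108,109.
Year 2: $107,212 × 6/28 = $22,974. Book value $85,135.
Year 3: $107,212 × 5/28 = $19,145. Book value $65,990.
Accumulated through year 3 = $134,912 − $65,990 = $68,922.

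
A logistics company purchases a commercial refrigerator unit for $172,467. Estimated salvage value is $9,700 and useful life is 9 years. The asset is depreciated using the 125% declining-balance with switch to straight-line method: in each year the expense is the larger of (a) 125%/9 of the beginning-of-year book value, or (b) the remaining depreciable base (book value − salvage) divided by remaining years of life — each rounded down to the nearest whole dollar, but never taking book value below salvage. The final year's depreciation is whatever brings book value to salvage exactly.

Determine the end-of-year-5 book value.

Depreciable base = $172,467 − $9,700 = $162,767.
Year 1: DB = ⌊$172,467 × 125%/9⌋ = $23,953; SL = ⌊$162,767/9⌋ = $18,085 → take DB $23,953. Book value $148,514.
Year 2: DB = ⌊$148,514 × 125%/9⌋ = $20,626; SL = ⌊$138,814/8⌋ = $17,351 → take DB $20,626. Book value $127,888.
Year 3: DB = ⌊$127,888 × 125%/9⌋ = $17,762; SL = ⌊$118,188/7⌋ = $16,884 → take DB $17,762. Book value $110,126.
Year 4: DB = ⌊$110,126 × 125%/9⌋ = $15,295; SL = ⌊$100,426/6⌋ = $16,737 → take SL $16,737. Book value $93,389.
Year 5: DB = ⌊$93,389 × 125%/9⌋ = $12,970; SL = ⌊$83,689/5⌋ = $16,737 → take SL $16,737. Book value $76,652.

$76,652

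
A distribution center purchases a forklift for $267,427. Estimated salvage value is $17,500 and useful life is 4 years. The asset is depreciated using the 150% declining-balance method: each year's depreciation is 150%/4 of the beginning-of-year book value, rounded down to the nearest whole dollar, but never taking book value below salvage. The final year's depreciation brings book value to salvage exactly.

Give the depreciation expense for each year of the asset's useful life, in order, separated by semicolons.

Depreciable base = $267,427 − $17,500 = $249,927.
Year 1: ⌊$267,427 × 150%/4⌋ = $100,285. Book value $167,142.
Year 2: ⌊$167,142 × 150%/4⌋ = $62,678. Book value $104,464.
Year 3: ⌊$104,464 × 150%/4⌋ = $39,174. Book value $65,290.
Year 4 (final): $65,290 − $17,500 = $47,790. Book value $17,500.

$100,285; $62,678; $39,174; $47,790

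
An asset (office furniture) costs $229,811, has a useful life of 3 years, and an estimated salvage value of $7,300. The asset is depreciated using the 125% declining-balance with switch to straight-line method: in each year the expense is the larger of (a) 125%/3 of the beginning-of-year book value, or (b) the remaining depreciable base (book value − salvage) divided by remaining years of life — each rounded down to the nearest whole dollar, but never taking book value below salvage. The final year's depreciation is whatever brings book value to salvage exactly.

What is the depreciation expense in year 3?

$63,379

Depreciable base = $229,811 − $7,300 = $222,511.
Year 1: DB = ⌊$229,811 × 125%/3⌋ = $95,754; SL = ⌊$222,511/3⌋ = $74,170 → take DB $95,754. Book value $134,057.
Year 2: DB = ⌊$134,057 × 125%/3⌋ = $55,857; SL = ⌊$126,757/2⌋ = $63,378 → take SL $63,378. Book value $70,679.
Year 3 (final): $70,679 − $7,300 = $63,379. Book value $7,300.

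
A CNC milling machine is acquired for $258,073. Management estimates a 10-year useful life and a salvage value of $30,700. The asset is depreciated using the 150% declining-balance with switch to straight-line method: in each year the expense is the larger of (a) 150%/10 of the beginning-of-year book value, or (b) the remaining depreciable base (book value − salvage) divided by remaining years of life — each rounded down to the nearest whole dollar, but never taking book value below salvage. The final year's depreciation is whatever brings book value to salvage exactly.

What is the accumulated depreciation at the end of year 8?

$194,055

Depreciable base = $258,073 − $30,700 = $227,373.
Year 1: DB = ⌊$258,073 × 150%/10⌋ = $38,710; SL = ⌊$227,373/10⌋ = $22,737 → take DB $38,710. Book value $219,363.
Year 2: DB = ⌊$219,363 × 150%/10⌋ = $32,904; SL = ⌊$188,663/9⌋ = $20,962 → take DB $32,904. Book value $186,459.
Year 3: DB = ⌊$186,459 × 150%/10⌋ = $27,968; SL = ⌊$155,759/8⌋ = $19,469 → take DB $27,968. Book value $158,491.
Year 4: DB = ⌊$158,491 × 150%/10⌋ = $23,773; SL = ⌊$127,791/7⌋ = $18,255 → take DB $23,773. Book value $134,718.
Year 5: DB = ⌊$134,718 × 150%/10⌋ = $20,207; SL = ⌊$104,018/6⌋ = $17,336 → take DB $20,207. Book value $114,511.
Year 6: DB = ⌊$114,511 × 150%/10⌋ = $17,176; SL = ⌊$83,811/5⌋ = $16,762 → take DB $17,176. Book value $97,335.
Year 7: DB = ⌊$97,335 × 150%/10⌋ = $14,600; SL = ⌊$66,635/4⌋ = $16,658 → take SL $16,658. Book value $80,677.
Year 8: DB = ⌊$80,677 × 150%/10⌋ = $12,101; SL = ⌊$49,977/3⌋ = $16,659 → take SL $16,659. Book value $64,018.
Accumulated through year 8 = $258,073 − $64,018 = $194,055.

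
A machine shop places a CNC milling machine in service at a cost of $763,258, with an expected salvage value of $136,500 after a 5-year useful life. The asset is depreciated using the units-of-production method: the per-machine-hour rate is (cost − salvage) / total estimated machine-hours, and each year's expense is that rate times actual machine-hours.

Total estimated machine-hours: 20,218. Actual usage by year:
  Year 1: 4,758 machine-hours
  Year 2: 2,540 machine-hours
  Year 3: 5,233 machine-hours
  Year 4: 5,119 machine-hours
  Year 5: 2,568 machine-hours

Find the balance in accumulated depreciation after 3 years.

Depreciable base = $763,258 − $136,500 = $626,758.
Rate = $626,758 / 20,218 machine-hours = $31 per machine-hour.
Year 1: 4,758 × $31 = $147,498. Book value $615,760.
Year 2: 2,540 × $31 = $78,740. Book value $537,020.
Year 3: 5,233 × $31 = $162,223. Book value $374,797.
Accumulated through year 3 = $763,258 − $374,797 = $388,461.

$388,461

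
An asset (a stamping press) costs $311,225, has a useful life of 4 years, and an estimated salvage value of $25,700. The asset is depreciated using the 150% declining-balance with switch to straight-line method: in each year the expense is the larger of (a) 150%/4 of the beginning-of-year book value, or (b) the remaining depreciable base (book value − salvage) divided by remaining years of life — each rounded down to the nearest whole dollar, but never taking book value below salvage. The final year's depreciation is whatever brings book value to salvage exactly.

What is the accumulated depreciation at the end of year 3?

$237,588

Depreciable base = $311,225 − $25,700 = $285,525.
Year 1: DB = ⌊$311,225 × 150%/4⌋ = $116,709; SL = ⌊$285,525/4⌋ = $71,381 → take DB $116,709. Book value $194,516.
Year 2: DB = ⌊$194,516 × 150%/4⌋ = $72,943; SL = ⌊$168,816/3⌋ = $56,272 → take DB $72,943. Book value $121,573.
Year 3: DB = ⌊$121,573 × 150%/4⌋ = $45,589; SL = ⌊$95,873/2⌋ = $47,936 → take SL $47,936. Book value $73,637.
Accumulated through year 3 = $311,225 − $73,637 = $237,588.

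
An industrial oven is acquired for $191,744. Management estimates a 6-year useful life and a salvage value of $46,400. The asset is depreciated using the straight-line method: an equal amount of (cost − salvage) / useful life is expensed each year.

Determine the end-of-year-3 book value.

Depreciable base = $191,744 − $46,400 = $145,344.
Annual expense = $145,344 / 6 = $24,224.
End of year 1: book value $167,520.
End of year 2: book value $143,296.
End of year 3: book value $119,072.

$119,072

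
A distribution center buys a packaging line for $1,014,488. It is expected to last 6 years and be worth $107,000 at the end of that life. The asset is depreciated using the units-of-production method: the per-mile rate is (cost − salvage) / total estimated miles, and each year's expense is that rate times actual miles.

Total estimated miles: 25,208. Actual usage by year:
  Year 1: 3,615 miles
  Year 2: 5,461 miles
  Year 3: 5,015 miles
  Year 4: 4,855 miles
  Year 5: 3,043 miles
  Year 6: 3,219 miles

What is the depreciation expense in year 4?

Depreciable base = $1,014,488 − $107,000 = $907,488.
Rate = $907,488 / 25,208 miles = $36 per mile.
Year 1: 3,615 × $36 = $130,140. Book value $884,348.
Year 2: 5,461 × $36 = $196,596. Book value $687,752.
Year 3: 5,015 × $36 = $180,540. Book value $507,212.
Year 4: 4,855 × $36 = $174,780. Book value $332,432.

$174,780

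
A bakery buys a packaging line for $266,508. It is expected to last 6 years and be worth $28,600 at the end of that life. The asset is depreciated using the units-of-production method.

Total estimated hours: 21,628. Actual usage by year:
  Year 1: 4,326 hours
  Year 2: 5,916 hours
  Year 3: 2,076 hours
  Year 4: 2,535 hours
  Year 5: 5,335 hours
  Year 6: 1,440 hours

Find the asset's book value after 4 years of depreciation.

Depreciable base = $266,508 − $28,600 = $237,908.
Rate = $237,908 / 21,628 hours = $11 per hour.
Year 1: 4,326 × $11 = $47,586. Book value $218,922.
Year 2: 5,916 × $11 = $65,076. Book value $153,846.
Year 3: 2,076 × $11 = $22,836. Book value $131,010.
Year 4: 2,535 × $11 = $27,885. Book value $103,125.

$103,125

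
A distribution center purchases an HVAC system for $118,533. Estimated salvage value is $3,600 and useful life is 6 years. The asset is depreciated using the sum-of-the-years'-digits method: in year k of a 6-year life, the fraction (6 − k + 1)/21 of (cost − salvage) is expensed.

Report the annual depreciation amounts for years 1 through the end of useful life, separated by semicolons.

$32,838; $27,365; $21,892; $16,419; $10,946; $5,473

Depreciable base = $118,533 − $3,600 = $114,933.
Sum of the years' digits = 6+5+4+3+2+1 = 21.
Year 1: $114,933 × 6/21 = $32,838. Book value $85,695.
Year 2: $114,933 × 5/21 = $27,365. Book value $58,330.
Year 3: $114,933 × 4/21 = $21,892. Book value $36,438.
Year 4: $114,933 × 3/21 = $16,419. Book value $20,019.
Year 5: $114,933 × 2/21 = $10,946. Book value $9,073.
Year 6: $114,933 × 1/21 = $5,473. Book value $3,600.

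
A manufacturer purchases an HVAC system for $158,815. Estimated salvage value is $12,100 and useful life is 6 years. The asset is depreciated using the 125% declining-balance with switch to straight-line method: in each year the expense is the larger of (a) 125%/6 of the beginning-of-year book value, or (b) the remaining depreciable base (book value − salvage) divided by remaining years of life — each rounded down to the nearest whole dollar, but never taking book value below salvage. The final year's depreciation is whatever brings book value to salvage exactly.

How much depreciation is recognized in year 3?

$21,859

Depreciable base = $158,815 − $12,100 = $146,715.
Year 1: DB = ⌊$158,815 × 125%/6⌋ = $33,086; SL = ⌊$146,715/6⌋ = $24,452 → take DB $33,086. Book value $125,729.
Year 2: DB = ⌊$125,729 × 125%/6⌋ = $26,193; SL = ⌊$113,629/5⌋ = $22,725 → take DB $26,193. Book value $99,536.
Year 3: DB = ⌊$99,536 × 125%/6⌋ = $20,736; SL = ⌊$87,436/4⌋ = $21,859 → take SL $21,859. Book value $77,677.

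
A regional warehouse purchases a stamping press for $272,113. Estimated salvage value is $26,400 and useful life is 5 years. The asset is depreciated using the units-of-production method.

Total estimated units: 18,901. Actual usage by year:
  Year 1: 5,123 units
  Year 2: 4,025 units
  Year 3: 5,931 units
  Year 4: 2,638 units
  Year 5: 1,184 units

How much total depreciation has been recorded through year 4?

Depreciable base = $272,113 − $26,400 = $245,713.
Rate = $245,713 / 18,901 units = $13 per unit.
Year 1: 5,123 × $13 = $66,599. Book value $205,514.
Year 2: 4,025 × $13 = $52,325. Book value $153,189.
Year 3: 5,931 × $13 = $77,103. Book value $76,086.
Year 4: 2,638 × $13 = $34,294. Book value $41,792.
Accumulated through year 4 = $272,113 − $41,792 = $230,321.

$230,321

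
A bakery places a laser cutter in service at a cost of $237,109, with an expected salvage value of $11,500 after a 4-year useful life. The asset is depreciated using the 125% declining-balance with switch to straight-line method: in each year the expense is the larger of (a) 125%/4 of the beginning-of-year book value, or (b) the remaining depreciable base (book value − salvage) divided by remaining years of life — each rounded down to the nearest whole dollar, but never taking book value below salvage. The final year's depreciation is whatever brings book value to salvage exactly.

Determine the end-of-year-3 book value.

Depreciable base = $237,109 − $11,500 = $225,609.
Year 1: DB = ⌊$237,109 × 125%/4⌋ = $74,096; SL = ⌊$225,609/4⌋ = $56,402 → take DB $74,096. Book value $163,013.
Year 2: DB = ⌊$163,013 × 125%/4⌋ = $50,941; SL = ⌊$151,513/3⌋ = $50,504 → take DB $50,941. Book value $112,072.
Year 3: DB = ⌊$112,072 × 125%/4⌋ = $35,022; SL = ⌊$100,572/2⌋ = $50,286 → take SL $50,286. Book value $61,786.

$61,786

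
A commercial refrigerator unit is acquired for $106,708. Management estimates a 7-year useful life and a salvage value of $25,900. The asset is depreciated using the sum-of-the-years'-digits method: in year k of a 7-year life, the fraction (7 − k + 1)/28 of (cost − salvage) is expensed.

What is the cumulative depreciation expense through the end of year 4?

$63,492

Depreciable base = $106,708 − $25,900 = $80,808.
Sum of the years' digits = 7+6+5+4+3+2+1 = 28.
Year 1: $80,808 × 7/28 = $20,202. Book value $86,506.
Year 2: $80,808 × 6/28 = $17,316. Book value $69,190.
Year 3: $80,808 × 5/28 = $14,430. Book value $54,760.
Year 4: $80,808 × 4/28 = $11,544. Book value $43,216.
Accumulated through year 4 = $106,708 − $43,216 = $63,492.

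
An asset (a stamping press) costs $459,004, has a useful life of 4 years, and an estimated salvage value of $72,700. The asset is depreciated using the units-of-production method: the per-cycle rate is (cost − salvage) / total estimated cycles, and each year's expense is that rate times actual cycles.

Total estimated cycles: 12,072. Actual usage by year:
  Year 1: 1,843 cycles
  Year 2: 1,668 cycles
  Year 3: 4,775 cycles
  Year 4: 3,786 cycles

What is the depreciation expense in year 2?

$53,376

Depreciable base = $459,004 − $72,700 = $386,304.
Rate = $386,304 / 12,072 cycles = $32 per cycle.
Year 1: 1,843 × $32 = $58,976. Book value $400,028.
Year 2: 1,668 × $32 = $53,376. Book value $346,652.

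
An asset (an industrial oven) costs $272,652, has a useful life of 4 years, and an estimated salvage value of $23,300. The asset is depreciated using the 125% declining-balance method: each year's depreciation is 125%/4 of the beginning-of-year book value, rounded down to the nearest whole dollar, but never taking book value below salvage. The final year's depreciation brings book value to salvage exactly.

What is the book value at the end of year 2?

Depreciable base = $272,652 − $23,300 = $249,352.
Year 1: ⌊$272,652 × 125%/4⌋ = $85,203. Book value $187,449.
Year 2: ⌊$187,449 × 125%/4⌋ = $58,577. Book value $128,872.

$128,872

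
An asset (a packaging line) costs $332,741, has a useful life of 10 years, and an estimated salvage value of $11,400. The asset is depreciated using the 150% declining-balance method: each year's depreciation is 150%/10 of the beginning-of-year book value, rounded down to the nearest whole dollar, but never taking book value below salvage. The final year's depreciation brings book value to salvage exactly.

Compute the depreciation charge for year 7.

$18,824

Depreciable base = $332,741 − $11,400 = $321,341.
Year 1: ⌊$332,741 × 150%/10⌋ = $49,911. Book value $282,830.
Year 2: ⌊$282,830 × 150%/10⌋ = $42,424. Book value $240,406.
Year 3: ⌊$240,406 × 150%/10⌋ = $36,060. Book value $204,346.
Year 4: ⌊$204,346 × 150%/10⌋ = $30,651. Book value $173,695.
Year 5: ⌊$173,695 × 150%/10⌋ = $26,054. Book value $147,641.
Year 6: ⌊$147,641 × 150%/10⌋ = $22,146. Book value $125,495.
Year 7: ⌊$125,495 × 150%/10⌋ = $18,824. Book value $106,671.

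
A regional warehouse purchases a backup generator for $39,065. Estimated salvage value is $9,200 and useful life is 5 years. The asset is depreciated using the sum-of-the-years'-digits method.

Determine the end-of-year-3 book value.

Depreciable base = $39,065 − $9,200 = $29,865.
Sum of the years' digits = 5+4+3+2+1 = 15.
Year 1: $29,865 × 5/15 = $9,955. Book value $29,110.
Year 2: $29,865 × 4/15 = $7,964. Book value $21,146.
Year 3: $29,865 × 3/15 = $5,973. Book value $15,173.

$15,173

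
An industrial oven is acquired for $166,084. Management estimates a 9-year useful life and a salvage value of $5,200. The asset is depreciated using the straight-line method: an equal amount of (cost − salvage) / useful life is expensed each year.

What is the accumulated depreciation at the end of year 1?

Depreciable base = $166,084 − $5,200 = $160,884.
Annual expense = $160,884 / 9 = $17,876.
End of year 1: book value $148,208.
Accumulated through year 1 = $166,084 − $148,208 = $17,876.

$17,876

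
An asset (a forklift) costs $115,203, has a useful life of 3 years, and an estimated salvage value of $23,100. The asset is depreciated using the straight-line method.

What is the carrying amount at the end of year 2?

$53,801

Depreciable base = $115,203 − $23,100 = $92,103.
Annual expense = $92,103 / 3 = $30,701.
End of year 1: book value $84,502.
End of year 2: book value $53,801.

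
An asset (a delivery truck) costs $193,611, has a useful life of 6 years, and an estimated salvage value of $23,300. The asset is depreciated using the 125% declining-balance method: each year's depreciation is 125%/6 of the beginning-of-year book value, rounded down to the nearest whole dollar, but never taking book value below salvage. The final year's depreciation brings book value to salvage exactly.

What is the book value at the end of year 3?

Depreciable base = $193,611 − $23,300 = $170,311.
Year 1: ⌊$193,611 × 125%/6⌋ = $40,335. Book value $153,276.
Year 2: ⌊$153,276 × 125%/6⌋ = $31,932. Book value $121,344.
Year 3: ⌊$121,344 × 125%/6⌋ = $25,280. Book value $96,064.

$96,064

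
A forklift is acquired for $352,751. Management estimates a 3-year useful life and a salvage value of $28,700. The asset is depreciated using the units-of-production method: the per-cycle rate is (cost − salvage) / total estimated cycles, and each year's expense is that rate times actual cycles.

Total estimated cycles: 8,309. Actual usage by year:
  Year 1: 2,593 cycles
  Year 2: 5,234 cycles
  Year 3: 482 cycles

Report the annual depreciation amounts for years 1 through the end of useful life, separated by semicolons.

$101,127; $204,126; $18,798

Depreciable base = $352,751 − $28,700 = $324,051.
Rate = $324,051 / 8,309 cycles = $39 per cycle.
Year 1: 2,593 × $39 = $101,127. Book value $251,624.
Year 2: 5,234 × $39 = $204,126. Book value $47,498.
Year 3: 482 × $39 = $18,798. Book value $28,700.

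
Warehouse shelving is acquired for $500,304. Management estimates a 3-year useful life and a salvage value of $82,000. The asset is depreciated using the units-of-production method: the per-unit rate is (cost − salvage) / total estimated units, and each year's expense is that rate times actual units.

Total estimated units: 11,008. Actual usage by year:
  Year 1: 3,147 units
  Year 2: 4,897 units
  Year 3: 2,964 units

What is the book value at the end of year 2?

Depreciable base = $500,304 − $82,000 = $418,304.
Rate = $418,304 / 11,008 units = $38 per unit.
Year 1: 3,147 × $38 = $119,586. Book value $380,718.
Year 2: 4,897 × $38 = $186,086. Book value $194,632.

$194,632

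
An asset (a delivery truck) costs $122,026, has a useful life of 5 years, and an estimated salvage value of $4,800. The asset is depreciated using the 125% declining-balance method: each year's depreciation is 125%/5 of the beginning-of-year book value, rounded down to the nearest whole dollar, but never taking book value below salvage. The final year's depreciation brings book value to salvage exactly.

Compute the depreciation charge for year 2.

$22,880

Depreciable base = $122,026 − $4,800 = $117,226.
Year 1: ⌊$122,026 × 125%/5⌋ = $30,506. Book value $91,520.
Year 2: ⌊$91,520 × 125%/5⌋ = $22,880. Book value $68,640.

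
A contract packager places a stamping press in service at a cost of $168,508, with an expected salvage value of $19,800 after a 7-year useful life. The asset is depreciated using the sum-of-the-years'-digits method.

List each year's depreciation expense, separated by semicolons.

Depreciable base = $168,508 − $19,800 = $148,708.
Sum of the years' digits = 7+6+5+4+3+2+1 = 28.
Year 1: $148,708 × 7/28 = $37,177. Book value $131,331.
Year 2: $148,708 × 6/28 = $31,866. Book value $99,465.
Year 3: $148,708 × 5/28 = $26,555. Book value $72,910.
Year 4: $148,708 × 4/28 = $21,244. Book value $51,666.
Year 5: $148,708 × 3/28 = $15,933. Book value $35,733.
Year 6: $148,708 × 2/28 = $10,622. Book value $25,111.
Year 7: $148,708 × 1/28 = $5,311. Book value $19,800.

$37,177; $31,866; $26,555; $21,244; $15,933; $10,622; $5,311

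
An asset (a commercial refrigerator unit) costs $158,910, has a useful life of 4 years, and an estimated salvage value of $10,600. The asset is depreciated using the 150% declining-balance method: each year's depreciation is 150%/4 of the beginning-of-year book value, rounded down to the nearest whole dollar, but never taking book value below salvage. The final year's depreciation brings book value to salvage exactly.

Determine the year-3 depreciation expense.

Depreciable base = $158,910 − $10,600 = $148,310.
Year 1: ⌊$158,910 × 150%/4⌋ = $59,591. Book value $99,319.
Year 2: ⌊$99,319 × 150%/4⌋ = $37,244. Book value $62,075.
Year 3: ⌊$62,075 × 150%/4⌋ = $23,278. Book value $38,797.

$23,278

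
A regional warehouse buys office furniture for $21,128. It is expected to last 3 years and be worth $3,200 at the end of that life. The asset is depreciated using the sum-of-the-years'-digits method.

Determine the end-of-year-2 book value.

Depreciable base = $21,128 − $3,200 = $17,928.
Sum of the years' digits = 3+2+1 = 6.
Year 1: $17,928 × 3/6 = $8,964. Book value $12,164.
Year 2: $17,928 × 2/6 = $5,976. Book value $6,188.

$6,188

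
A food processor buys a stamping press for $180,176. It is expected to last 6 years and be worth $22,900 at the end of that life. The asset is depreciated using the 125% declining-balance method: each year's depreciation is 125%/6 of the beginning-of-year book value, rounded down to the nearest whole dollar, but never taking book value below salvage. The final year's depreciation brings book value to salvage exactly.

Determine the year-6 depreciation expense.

$33,131

Depreciable base = $180,176 − $22,900 = $157,276.
Year 1: ⌊$180,176 × 125%/6⌋ = $37,536. Book value $142,640.
Year 2: ⌊$142,640 × 125%/6⌋ = $29,716. Book value $112,924.
Year 3: ⌊$112,924 × 125%/6⌋ = $23,525. Book value $89,399.
Year 4: ⌊$89,399 × 125%/6⌋ = $18,624. Book value $70,775.
Year 5: ⌊$70,775 × 125%/6⌋ = $14,744. Book value $56,031.
Year 6 (final): $56,031 − $22,900 = $33,131. Book value $22,900.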